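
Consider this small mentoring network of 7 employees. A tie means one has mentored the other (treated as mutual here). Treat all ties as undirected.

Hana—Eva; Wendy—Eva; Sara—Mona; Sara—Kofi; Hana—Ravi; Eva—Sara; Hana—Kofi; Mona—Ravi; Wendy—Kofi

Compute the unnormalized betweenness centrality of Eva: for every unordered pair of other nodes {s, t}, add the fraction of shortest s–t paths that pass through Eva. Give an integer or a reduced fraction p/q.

Pairs whose geodesics pass through Eva — Ravi–Wendy: 1/2; Hana–Wendy: 1/2; Hana–Sara: 1/2; Wendy–Sara: 1/2; Wendy–Mona: 1/2.
All other pairs contribute 0.
Summing the contributions gives betweenness(Eva) = 5/2.

5/2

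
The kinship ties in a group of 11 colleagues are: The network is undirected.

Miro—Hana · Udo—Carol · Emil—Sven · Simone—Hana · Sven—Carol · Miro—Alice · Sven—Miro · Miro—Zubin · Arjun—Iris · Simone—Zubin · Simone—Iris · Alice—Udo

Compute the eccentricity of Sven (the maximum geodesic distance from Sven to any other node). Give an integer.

Distances from Sven: Alice:2, Arjun:5, Carol:1, Emil:1, Hana:2, Iris:4, Miro:1, Simone:3, Udo:2, Zubin:2.
The largest is 5 (to Arjun), so the eccentricity of Sven is 5.

5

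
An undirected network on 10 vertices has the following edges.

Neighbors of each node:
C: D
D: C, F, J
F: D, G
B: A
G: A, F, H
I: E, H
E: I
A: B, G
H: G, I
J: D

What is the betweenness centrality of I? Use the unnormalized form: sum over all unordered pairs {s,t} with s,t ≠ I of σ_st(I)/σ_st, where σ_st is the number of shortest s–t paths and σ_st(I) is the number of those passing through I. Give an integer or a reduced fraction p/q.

8

Pairs whose geodesics pass through I — B–E: 1; J–E: 1; D–E: 1; F–E: 1; E–A: 1; E–G: 1; E–C: 1; E–H: 1.
All other pairs contribute 0.
Summing the contributions gives betweenness(I) = 8.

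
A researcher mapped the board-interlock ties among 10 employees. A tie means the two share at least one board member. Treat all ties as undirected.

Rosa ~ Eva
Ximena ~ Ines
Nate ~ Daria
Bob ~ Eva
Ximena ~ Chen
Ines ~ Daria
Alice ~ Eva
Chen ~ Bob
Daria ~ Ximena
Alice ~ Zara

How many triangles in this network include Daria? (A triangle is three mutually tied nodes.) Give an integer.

1

Daria's neighbors: Ines, Nate, and Ximena.
Neighbor pairs that are themselves tied: Daria–Ines–Ximena. Each forms one triangle with Daria, for 1 in total.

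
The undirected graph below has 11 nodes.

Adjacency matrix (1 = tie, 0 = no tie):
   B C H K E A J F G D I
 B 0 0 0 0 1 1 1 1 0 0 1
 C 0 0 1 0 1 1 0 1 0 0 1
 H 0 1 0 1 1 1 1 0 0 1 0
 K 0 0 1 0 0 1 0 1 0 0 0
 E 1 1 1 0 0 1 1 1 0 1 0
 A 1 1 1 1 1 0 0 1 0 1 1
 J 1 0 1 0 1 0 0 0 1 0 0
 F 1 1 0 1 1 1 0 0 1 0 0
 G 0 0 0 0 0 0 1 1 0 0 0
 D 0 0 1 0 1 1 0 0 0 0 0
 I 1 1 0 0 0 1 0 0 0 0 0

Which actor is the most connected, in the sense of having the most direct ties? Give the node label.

Degrees — A:8, B:5, C:5, D:3, E:7, F:6, G:2, H:6, I:3, J:4, K:3.
The maximum is 8, attained only by A.

A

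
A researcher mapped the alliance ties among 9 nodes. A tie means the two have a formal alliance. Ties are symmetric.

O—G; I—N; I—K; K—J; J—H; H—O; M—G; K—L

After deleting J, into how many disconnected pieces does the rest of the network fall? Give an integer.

2

Without J, the remaining ties split the others into: {I, K, L, N}; {G, H, M, O}.
That's 2 separate components.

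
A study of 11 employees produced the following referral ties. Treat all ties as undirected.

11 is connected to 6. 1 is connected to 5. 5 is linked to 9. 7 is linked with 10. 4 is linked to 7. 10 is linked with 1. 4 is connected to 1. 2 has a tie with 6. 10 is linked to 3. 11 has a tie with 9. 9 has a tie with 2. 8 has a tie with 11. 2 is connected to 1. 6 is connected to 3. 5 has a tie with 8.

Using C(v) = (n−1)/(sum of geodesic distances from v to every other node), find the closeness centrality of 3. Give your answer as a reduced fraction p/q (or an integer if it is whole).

Distances from 3: 1:2, 2:2, 4:3, 5:3, 6:1, 7:2, 8:3, 9:3, 10:1, 11:2. Sum = 22.
n = 11, so closeness = 10/22 = 5/11.

5/11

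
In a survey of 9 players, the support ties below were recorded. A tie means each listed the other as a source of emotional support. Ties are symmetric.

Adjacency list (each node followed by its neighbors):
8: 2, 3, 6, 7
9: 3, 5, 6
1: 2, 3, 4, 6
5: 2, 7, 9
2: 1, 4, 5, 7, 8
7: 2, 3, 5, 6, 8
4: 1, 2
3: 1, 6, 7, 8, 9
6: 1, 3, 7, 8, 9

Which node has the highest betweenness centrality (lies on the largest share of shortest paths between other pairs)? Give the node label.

Unnormalized betweenness of each node: 1:10/3, 2:11/2, 3:7/3, 4:0, 5:5/3, 6:7/3, 7:13/6, 8:2/3, 9:1.
2 has the largest value, 11/2, making it the main broker — the node through which the most shortest paths run.

2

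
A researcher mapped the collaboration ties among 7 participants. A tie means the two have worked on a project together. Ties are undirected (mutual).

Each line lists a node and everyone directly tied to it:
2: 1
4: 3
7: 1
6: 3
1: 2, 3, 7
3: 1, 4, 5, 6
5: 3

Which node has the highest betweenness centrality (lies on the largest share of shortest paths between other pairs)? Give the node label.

3

Unnormalized betweenness of each node: 1:9, 2:0, 3:12, 4:0, 5:0, 6:0, 7:0.
3 has the largest value, 12, making it the main broker — the node through which the most shortest paths run.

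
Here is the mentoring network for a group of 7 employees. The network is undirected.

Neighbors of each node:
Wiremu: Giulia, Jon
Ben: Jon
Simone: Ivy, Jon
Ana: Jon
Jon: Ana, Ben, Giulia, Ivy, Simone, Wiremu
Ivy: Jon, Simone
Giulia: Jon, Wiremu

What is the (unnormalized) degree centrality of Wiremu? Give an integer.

2

Wiremu is directly tied to Giulia and Jon. That is 2 neighbors, so the degree of Wiremu is 2.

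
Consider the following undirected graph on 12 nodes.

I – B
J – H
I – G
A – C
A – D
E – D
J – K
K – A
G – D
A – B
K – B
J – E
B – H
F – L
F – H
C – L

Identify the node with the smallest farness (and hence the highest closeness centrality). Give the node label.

A

Farness (sum of distances to all others) for each node — A:19, B:20, C:25, D:23, E:26, F:28, G:28, H:22, I:26, J:23, K:22, L:30.
The smallest farness is 19, for A, so A has the highest closeness.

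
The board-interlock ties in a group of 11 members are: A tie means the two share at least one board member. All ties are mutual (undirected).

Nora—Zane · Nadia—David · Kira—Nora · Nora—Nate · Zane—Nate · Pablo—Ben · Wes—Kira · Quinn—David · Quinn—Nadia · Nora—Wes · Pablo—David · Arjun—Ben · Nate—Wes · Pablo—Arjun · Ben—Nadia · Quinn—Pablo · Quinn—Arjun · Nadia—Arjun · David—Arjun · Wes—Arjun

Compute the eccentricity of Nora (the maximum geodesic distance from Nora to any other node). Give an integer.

Distances from Nora: Arjun:2, Ben:3, David:3, Kira:1, Nadia:3, Nate:1, Pablo:3, Quinn:3, Wes:1, Zane:1.
The largest is 3 (to David, Quinn, Ben, Nadia, and Pablo), so the eccentricity of Nora is 3.

3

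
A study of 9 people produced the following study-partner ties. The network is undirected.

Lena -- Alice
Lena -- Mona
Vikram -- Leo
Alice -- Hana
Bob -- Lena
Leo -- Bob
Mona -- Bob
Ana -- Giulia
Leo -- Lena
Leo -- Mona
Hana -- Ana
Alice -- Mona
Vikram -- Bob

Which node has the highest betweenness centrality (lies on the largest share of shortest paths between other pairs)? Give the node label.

Unnormalized betweenness of each node: Alice:15, Ana:7, Bob:3, Giulia:0, Hana:12, Lena:6, Leo:3, Mona:6, Vikram:0.
Alice has the largest value, 15, making it the main broker — the node through which the most shortest paths run.

Alice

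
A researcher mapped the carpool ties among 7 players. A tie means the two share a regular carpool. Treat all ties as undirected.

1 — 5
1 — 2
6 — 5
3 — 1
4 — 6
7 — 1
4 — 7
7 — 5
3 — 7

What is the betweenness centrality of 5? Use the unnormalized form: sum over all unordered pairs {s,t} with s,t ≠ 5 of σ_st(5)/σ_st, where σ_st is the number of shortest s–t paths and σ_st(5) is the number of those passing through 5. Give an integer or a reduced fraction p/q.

Pairs whose geodesics pass through 5 — 3–6: 2/3; 7–6: 1/2; 2–6: 1; 6–1: 1.
All other pairs contribute 0.
Summing the contributions gives betweenness(5) = 19/6.

19/6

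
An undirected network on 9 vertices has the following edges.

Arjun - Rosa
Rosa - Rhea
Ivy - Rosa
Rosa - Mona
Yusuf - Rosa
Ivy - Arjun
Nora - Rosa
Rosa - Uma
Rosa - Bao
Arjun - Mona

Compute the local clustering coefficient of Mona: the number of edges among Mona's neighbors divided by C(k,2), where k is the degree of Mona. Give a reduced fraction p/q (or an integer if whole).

Mona's neighbors: Arjun and Rosa (k = 2).
Possible neighbor pairs: C(2,2) = 1. Edges among them: Arjun–Rosa → e = 1.
Clustering(Mona) = 1/1.

1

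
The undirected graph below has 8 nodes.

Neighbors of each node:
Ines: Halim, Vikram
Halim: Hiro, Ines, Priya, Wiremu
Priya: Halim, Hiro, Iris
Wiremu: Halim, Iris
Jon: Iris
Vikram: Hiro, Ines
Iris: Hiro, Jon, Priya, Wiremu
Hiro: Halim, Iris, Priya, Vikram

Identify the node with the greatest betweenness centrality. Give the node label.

Unnormalized betweenness of each node: Halim:17/3, Hiro:35/6, Ines:5/6, Iris:22/3, Jon:0, Priya:7/6, Vikram:1, Wiremu:7/6.
Iris has the largest value, 22/3, making it the main broker — the node through which the most shortest paths run.

Iris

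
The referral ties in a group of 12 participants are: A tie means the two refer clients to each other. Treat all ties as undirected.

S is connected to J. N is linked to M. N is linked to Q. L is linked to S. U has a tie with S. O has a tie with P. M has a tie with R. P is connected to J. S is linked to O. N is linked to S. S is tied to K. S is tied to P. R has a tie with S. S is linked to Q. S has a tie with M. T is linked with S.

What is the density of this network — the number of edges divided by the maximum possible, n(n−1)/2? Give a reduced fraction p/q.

8/33

There are 16 edges and 12 nodes, so the maximum possible is C(12,2) = 66.
Density = 16/66 = 8/33.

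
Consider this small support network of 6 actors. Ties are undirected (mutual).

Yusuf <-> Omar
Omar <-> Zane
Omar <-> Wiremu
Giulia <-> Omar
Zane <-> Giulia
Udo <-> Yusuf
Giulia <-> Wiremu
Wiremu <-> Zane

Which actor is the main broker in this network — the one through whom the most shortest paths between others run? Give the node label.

Unnormalized betweenness of each node: Giulia:0, Omar:6, Udo:0, Wiremu:0, Yusuf:4, Zane:0.
Omar has the largest value, 6, making it the main broker — the node through which the most shortest paths run.

Omar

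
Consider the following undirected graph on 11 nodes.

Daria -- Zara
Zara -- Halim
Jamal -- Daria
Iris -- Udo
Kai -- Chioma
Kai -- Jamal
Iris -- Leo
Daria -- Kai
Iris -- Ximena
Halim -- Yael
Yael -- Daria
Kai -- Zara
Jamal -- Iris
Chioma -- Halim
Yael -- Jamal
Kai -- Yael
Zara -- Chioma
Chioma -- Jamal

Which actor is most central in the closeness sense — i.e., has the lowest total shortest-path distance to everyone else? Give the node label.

Farness (sum of distances to all others) for each node — Chioma:19, Daria:19, Halim:24, Iris:18, Jamal:15, Kai:18, Leo:27, Udo:27, Ximena:27, Yael:19, Zara:23.
The smallest farness is 15, for Jamal, so Jamal has the highest closeness.

Jamal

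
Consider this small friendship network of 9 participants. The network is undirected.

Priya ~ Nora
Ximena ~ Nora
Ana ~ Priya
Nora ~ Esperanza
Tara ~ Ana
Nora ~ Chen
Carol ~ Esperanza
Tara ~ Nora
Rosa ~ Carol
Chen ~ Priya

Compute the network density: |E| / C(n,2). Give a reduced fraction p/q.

5/18

There are 10 edges and 9 nodes, so the maximum possible is C(9,2) = 36.
Density = 10/36 = 5/18.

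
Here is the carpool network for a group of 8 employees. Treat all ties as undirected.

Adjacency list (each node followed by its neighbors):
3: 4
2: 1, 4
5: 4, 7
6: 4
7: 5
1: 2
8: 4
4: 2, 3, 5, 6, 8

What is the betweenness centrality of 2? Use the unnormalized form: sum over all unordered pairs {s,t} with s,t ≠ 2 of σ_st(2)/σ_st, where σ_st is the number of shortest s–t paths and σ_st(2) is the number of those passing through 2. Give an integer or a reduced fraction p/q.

6

Pairs whose geodesics pass through 2 — 6–1: 1; 8–1: 1; 1–5: 1; 1–3: 1; 1–7: 1; 1–4: 1.
All other pairs contribute 0.
Summing the contributions gives betweenness(2) = 6.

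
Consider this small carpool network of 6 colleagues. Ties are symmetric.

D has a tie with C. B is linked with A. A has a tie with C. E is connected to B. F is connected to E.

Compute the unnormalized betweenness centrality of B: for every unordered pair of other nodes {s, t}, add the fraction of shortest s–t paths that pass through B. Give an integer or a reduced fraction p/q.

6

Pairs whose geodesics pass through B — A–E: 1; A–F: 1; E–C: 1; E–D: 1; F–C: 1; F–D: 1.
All other pairs contribute 0.
Summing the contributions gives betweenness(B) = 6.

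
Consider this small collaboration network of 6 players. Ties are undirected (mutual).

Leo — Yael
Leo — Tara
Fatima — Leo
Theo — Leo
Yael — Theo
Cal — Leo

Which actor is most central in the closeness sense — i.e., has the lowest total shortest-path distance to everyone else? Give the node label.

Leo

Farness (sum of distances to all others) for each node — Cal:9, Fatima:9, Leo:5, Tara:9, Theo:8, Yael:8.
The smallest farness is 5, for Leo, so Leo has the highest closeness.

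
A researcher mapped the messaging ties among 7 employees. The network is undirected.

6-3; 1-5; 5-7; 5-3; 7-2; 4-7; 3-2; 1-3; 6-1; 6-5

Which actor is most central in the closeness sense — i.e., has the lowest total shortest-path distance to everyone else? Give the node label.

Farness (sum of distances to all others) for each node — 1:10, 2:10, 3:9, 4:14, 5:8, 6:10, 7:9.
The smallest farness is 8, for 5, so 5 has the highest closeness.

5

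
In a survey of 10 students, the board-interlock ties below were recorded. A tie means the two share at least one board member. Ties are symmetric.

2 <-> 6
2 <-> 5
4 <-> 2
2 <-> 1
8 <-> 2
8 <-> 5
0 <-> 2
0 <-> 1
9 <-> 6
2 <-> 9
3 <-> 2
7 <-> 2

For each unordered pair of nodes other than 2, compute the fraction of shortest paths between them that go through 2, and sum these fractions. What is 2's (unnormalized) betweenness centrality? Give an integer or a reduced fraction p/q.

33

Pairs whose geodesics pass through 2 — 1–6: 1; 1–8: 1; 1–9: 1; 1–3: 1; 1–7: 1; 1–4: 1; 1–5: 1; 6–0: 1; 6–8: 1; 6–3: 1; 6–7: 1; 6–4: 1; 6–5: 1; 0–8: 1 … (+19 more pairs).
All other pairs contribute 0.
Summing the contributions gives betweenness(2) = 33.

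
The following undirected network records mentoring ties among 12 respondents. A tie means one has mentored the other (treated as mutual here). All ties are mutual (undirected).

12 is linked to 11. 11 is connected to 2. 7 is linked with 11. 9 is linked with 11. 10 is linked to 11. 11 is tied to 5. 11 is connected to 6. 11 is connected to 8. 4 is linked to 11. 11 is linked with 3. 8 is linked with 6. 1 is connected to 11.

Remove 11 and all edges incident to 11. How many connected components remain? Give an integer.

10

Without 11, the remaining ties split the others into: {5}; {12}; {6, 8}; {10}; {9}; {4}; {2}; {7}; {1}; {3}.
That's 10 separate components.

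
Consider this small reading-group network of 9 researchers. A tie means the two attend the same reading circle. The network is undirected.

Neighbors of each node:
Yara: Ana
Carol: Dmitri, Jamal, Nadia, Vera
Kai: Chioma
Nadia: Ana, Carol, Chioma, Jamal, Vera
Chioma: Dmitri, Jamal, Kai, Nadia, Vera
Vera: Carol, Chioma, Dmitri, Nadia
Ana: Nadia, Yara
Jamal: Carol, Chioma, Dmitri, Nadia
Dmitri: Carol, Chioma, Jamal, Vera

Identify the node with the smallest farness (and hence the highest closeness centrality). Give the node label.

Nadia

Farness (sum of distances to all others) for each node — Ana:16, Carol:14, Chioma:12, Dmitri:15, Jamal:13, Kai:19, Nadia:11, Vera:13, Yara:23.
The smallest farness is 11, for Nadia, so Nadia has the highest closeness.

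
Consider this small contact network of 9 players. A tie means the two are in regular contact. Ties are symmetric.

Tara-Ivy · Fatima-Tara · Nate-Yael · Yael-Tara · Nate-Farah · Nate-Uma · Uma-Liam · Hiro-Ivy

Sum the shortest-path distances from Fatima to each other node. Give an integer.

24

Distances from Fatima: Farah:4, Hiro:3, Ivy:2, Liam:5, Nate:3, Tara:1, Uma:4, Yael:2.
Sum = 4 + 3 + 2 + 5 + 3 + 1 + 4 + 2 = 24.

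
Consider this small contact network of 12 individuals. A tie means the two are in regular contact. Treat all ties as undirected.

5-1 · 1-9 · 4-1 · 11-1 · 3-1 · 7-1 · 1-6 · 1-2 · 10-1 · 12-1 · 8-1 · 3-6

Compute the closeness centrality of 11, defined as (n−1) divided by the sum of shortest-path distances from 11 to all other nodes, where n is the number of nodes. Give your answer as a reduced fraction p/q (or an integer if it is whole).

Distances from 11: 1:1, 2:2, 3:2, 4:2, 5:2, 6:2, 7:2, 8:2, 9:2, 10:2, 12:2. Sum = 21.
n = 12, so closeness = 11/21.

11/21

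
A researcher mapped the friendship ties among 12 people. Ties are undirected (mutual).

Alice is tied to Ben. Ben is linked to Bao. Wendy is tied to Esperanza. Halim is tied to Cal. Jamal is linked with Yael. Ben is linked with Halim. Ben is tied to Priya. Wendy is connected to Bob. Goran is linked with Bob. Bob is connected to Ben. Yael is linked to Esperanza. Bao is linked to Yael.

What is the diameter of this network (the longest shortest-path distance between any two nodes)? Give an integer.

Eccentricity of each node (its greatest distance to any other): Alice:4, Bao:3, Ben:3, Bob:4, Cal:5, Esperanza:5, Goran:5, Halim:4, Jamal:5, Priya:4, Wendy:4, Yael:4.
The maximum eccentricity is 5, realized for instance by the pair Goran–Jamal via Goran – Bob – Wendy – Esperanza – Yael – Jamal. So the diameter is 5.

5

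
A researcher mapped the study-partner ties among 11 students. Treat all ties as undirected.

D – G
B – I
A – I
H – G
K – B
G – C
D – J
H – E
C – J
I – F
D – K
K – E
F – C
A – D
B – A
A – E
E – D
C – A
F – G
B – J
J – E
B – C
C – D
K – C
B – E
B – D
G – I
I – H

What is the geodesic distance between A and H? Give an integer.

2

One shortest route is A – I – H, which uses 2 edges, and A and H are not directly tied, so nothing shorter exists. So d(A,H) = 2.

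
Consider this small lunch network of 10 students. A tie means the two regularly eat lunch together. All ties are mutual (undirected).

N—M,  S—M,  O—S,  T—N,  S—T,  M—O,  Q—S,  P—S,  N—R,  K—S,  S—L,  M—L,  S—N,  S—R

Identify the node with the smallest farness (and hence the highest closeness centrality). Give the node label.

S

Farness (sum of distances to all others) for each node — K:17, L:16, M:14, N:14, O:16, P:17, Q:17, R:16, S:9, T:16.
The smallest farness is 9, for S, so S has the highest closeness.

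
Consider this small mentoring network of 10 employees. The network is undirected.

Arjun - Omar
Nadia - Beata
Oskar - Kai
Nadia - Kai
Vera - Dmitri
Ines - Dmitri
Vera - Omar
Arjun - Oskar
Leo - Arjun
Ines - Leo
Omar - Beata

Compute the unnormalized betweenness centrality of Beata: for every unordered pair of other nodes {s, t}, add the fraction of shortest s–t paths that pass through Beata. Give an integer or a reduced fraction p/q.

6

Pairs whose geodesics pass through Beata — Leo–Nadia: 1/2; Ines–Nadia: 2/3; Dmitri–Nadia: 1; Dmitri–Kai: 1/3; Vera–Nadia: 1; Vera–Kai: 1/2; Omar–Nadia: 1; Omar–Kai: 1/2; Nadia–Arjun: 1/2.
All other pairs contribute 0.
Summing the contributions gives betweenness(Beata) = 6.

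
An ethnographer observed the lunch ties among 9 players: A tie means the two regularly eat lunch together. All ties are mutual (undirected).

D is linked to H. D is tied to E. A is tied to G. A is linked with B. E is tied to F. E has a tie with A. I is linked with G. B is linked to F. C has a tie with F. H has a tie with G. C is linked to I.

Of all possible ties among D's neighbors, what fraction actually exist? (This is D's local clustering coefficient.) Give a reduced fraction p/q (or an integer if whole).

D's neighbors: E and H (k = 2).
Possible neighbor pairs: C(2,2) = 1. Edges among them: none → e = 0.
Clustering(D) = 0/1.

0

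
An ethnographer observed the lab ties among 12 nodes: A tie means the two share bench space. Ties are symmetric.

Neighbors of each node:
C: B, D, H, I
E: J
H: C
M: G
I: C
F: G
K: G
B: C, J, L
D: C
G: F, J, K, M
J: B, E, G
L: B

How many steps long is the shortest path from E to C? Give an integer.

One shortest route is E – J – B – C, which uses 3 edges, and at distance 2 from E we only reach {B, G}, which does not include C. So d(E,C) = 3.

3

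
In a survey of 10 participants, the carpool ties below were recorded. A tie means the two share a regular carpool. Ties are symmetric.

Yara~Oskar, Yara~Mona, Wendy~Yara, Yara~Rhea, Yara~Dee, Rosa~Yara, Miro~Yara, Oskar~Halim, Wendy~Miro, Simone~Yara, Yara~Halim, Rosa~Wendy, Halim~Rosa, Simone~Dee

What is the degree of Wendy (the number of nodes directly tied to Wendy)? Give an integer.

3

Wendy is directly tied to Miro, Rosa, and Yara. That is 3 neighbors, so the degree of Wendy is 3.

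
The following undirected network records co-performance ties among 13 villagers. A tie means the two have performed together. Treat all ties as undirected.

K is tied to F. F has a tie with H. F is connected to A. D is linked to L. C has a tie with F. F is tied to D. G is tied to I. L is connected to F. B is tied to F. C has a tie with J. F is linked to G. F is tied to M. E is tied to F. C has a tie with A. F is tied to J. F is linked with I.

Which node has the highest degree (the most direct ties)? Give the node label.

Degrees — A:2, B:1, C:3, D:2, E:1, F:12, G:2, H:1, I:2, J:2, K:1, L:2, M:1.
The maximum is 12, attained only by F.

F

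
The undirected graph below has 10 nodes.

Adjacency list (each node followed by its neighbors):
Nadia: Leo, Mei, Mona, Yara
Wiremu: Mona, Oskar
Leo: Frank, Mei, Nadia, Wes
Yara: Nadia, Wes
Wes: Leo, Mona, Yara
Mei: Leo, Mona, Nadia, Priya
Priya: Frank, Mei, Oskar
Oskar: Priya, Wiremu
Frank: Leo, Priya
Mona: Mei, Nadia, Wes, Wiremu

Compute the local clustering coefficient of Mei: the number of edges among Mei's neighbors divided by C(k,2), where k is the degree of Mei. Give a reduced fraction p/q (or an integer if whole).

1/3

Mei's neighbors: Leo, Mona, Nadia, and Priya (k = 4).
Possible neighbor pairs: C(4,2) = 6. Edges among them: Leo–Nadia, Mona–Nadia → e = 2.
Clustering(Mei) = 2/6 = 1/3.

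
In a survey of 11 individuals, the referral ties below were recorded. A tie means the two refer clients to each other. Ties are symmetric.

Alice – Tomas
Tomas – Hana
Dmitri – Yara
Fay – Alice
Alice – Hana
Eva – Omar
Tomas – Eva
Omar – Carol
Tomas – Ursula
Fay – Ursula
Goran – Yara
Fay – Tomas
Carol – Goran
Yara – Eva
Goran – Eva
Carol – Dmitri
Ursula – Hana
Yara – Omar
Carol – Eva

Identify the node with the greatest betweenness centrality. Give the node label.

Unnormalized betweenness of each node: Alice:1/3, Carol:13/3, Dmitri:1/4, Eva:307/12, Fay:1/3, Goran:1/4, Hana:1/3, Omar:1/4, Tomas:74/3, Ursula:1/3, Yara:13/3.
Eva has the largest value, 307/12, making it the main broker — the node through which the most shortest paths run.

Eva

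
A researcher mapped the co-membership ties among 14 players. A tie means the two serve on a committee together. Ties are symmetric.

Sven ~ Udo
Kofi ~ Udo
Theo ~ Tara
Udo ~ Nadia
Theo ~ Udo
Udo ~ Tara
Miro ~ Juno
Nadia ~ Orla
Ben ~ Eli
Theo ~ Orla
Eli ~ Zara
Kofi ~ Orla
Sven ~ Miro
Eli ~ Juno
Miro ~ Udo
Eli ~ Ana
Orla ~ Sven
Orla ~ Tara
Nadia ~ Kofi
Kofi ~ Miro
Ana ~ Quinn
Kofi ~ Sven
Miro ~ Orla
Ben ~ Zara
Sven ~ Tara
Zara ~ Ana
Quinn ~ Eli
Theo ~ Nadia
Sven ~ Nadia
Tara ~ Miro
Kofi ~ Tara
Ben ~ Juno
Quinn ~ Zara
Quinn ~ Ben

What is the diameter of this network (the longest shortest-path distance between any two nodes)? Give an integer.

Eccentricity of each node (its greatest distance to any other): Ana:5, Ben:4, Eli:4, Juno:3, Kofi:4, Miro:3, Nadia:5, Orla:4, Quinn:5, Sven:4, Tara:4, Theo:5, Udo:4, Zara:5.
The maximum eccentricity is 5, realized for instance by the pair Quinn–Nadia via Quinn – Eli – Juno – Miro – Orla – Nadia. So the diameter is 5.

5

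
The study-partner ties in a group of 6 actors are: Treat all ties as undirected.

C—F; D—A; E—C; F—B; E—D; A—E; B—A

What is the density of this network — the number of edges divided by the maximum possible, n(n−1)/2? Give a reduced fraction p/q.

There are 7 edges and 6 nodes, so the maximum possible is C(6,2) = 15.
Density = 7/15.

7/15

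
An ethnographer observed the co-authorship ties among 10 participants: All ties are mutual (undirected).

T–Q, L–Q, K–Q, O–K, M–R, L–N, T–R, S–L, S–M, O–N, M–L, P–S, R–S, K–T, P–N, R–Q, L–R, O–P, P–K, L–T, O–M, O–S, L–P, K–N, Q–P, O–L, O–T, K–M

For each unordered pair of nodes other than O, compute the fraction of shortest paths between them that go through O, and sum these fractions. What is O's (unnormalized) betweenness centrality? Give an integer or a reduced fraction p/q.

31/12

Pairs whose geodesics pass through O — N–S: 1/3; N–T: 1/3; N–M: 1/3; K–S: 1/3; K–L: 1/6; S–T: 1/3; T–P: 1/4; T–M: 1/4; P–M: 1/4.
All other pairs contribute 0.
Summing the contributions gives betweenness(O) = 31/12.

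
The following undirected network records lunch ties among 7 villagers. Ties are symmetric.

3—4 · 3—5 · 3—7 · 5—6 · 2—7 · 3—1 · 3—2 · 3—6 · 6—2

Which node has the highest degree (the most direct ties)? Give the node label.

3

Degrees — 1:1, 2:3, 3:6, 4:1, 5:2, 6:3, 7:2.
The maximum is 6, attained only by 3.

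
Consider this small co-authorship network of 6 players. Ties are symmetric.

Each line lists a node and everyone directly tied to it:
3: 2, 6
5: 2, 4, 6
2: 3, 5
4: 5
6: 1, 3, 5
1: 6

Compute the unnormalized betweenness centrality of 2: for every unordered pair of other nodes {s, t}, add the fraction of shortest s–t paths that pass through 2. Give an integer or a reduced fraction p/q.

1

Pairs whose geodesics pass through 2 — 5–3: 1/2; 4–3: 1/2.
All other pairs contribute 0.
Summing the contributions gives betweenness(2) = 1.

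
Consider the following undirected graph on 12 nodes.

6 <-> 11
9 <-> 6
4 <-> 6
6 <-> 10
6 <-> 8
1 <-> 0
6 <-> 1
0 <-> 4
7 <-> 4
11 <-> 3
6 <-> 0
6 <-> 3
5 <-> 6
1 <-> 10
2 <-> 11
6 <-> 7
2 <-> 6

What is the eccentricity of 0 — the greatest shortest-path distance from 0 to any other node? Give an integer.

2

Distances from 0: 1:1, 2:2, 3:2, 4:1, 5:2, 6:1, 7:2, 8:2, 9:2, 10:2, 11:2.
The largest is 2 (to 5, 11, 10, 3, 8, 9, 2, and 7), so the eccentricity of 0 is 2.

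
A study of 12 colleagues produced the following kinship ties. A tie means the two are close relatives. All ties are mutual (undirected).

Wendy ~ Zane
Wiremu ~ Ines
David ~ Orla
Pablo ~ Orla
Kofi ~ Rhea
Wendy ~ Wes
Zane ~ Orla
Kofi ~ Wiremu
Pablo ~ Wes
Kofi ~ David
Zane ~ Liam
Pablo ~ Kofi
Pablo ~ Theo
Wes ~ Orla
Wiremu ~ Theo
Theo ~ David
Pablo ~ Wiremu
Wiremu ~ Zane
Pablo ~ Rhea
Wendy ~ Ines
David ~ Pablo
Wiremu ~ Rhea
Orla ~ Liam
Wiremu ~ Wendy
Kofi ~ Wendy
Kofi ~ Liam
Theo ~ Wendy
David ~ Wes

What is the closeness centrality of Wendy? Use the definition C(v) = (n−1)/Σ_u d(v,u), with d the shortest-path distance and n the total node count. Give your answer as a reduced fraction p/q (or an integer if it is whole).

11/16

Distances from Wendy: David:2, Ines:1, Kofi:1, Liam:2, Orla:2, Pablo:2, Rhea:2, Theo:1, Wes:1, Wiremu:1, Zane:1. Sum = 16.
n = 12, so closeness = 11/16.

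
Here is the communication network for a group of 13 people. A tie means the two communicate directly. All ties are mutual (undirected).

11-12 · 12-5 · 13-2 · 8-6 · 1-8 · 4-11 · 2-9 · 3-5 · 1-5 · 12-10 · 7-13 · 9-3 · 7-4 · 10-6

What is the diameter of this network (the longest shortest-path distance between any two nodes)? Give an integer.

Eccentricity of each node (its greatest distance to any other): 1:5, 2:6, 3:4, 4:5, 5:4, 6:6, 7:6, 8:6, 9:5, 10:5, 11:4, 12:4, 13:6.
The maximum eccentricity is 6, realized for instance by the pair 6–2 via 6 – 8 – 1 – 5 – 3 – 9 – 2. So the diameter is 6.

6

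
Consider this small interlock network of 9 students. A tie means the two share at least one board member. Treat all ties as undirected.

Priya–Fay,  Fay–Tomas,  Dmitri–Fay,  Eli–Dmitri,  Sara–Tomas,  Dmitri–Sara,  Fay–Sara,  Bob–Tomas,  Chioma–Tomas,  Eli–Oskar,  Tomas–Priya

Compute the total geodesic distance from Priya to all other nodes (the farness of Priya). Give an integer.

Distances from Priya: Bob:2, Chioma:2, Dmitri:2, Eli:3, Fay:1, Oskar:4, Sara:2, Tomas:1.
Sum = 2 + 2 + 2 + 3 + 1 + 4 + 2 + 1 = 17.

17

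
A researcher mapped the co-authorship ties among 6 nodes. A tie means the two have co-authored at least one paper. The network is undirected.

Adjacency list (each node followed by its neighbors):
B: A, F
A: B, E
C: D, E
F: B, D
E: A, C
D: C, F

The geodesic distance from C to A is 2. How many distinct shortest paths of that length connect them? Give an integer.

1

The shortest distance is 2, and the only length-2 path is C–E–A. So there is exactly 1 shortest path.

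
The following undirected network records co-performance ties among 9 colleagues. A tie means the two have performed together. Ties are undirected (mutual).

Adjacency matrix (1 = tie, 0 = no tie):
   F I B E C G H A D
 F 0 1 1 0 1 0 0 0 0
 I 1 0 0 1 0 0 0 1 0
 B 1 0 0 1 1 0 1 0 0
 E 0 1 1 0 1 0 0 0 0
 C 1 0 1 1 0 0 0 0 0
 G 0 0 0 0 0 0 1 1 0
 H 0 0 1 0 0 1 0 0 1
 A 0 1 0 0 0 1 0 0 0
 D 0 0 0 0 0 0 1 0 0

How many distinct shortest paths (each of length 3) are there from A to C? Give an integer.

The shortest distance is 3. The length-3 paths are: A–I–F–C; A–I–E–C.
That gives 2 distinct shortest paths.

2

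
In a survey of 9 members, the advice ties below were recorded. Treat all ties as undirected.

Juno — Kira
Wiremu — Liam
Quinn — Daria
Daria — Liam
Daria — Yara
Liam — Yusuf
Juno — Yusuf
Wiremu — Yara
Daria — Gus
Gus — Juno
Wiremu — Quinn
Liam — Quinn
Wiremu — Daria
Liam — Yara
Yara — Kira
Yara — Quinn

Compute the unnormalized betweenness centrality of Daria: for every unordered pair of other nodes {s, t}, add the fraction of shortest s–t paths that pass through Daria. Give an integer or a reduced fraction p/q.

Pairs whose geodesics pass through Daria — Quinn–Gus: 1; Quinn–Juno: 1/3; Liam–Gus: 1; Gus–Wiremu: 1; Gus–Yara: 1; Wiremu–Juno: 1/3.
All other pairs contribute 0.
Summing the contributions gives betweenness(Daria) = 14/3.

14/3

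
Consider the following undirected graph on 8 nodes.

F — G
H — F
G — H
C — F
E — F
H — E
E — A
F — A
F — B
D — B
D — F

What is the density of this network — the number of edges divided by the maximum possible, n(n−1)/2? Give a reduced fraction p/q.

11/28

There are 11 edges and 8 nodes, so the maximum possible is C(8,2) = 28.
Density = 11/28.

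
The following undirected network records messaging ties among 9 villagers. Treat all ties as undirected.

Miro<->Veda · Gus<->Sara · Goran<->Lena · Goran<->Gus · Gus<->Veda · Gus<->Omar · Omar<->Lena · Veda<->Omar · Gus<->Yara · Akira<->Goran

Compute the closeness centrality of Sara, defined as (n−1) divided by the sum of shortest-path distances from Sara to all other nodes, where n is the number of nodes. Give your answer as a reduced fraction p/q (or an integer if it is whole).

4/9

Distances from Sara: Akira:3, Goran:2, Gus:1, Lena:3, Miro:3, Omar:2, Veda:2, Yara:2. Sum = 18.
n = 9, so closeness = 8/18 = 4/9.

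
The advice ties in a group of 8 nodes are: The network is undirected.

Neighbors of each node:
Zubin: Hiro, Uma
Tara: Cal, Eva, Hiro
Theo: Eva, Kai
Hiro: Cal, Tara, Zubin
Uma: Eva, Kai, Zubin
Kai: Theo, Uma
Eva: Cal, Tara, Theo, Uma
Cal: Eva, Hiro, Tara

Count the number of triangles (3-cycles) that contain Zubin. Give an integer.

0

Zubin's neighbors are Hiro and Uma, but none of them are tied to each other, so no triangle contains Zubin.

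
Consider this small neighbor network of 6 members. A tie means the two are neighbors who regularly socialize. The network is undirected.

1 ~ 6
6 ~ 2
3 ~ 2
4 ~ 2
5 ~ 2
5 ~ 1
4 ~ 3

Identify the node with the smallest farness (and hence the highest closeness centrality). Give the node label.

2

Farness (sum of distances to all others) for each node — 1:10, 2:6, 3:9, 4:9, 5:8, 6:8.
The smallest farness is 6, for 2, so 2 has the highest closeness.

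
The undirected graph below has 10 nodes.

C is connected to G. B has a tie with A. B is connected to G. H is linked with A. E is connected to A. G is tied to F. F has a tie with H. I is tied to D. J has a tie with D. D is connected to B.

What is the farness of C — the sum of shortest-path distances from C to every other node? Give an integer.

26

Distances from C: A:3, B:2, D:3, E:4, F:2, G:1, H:3, I:4, J:4.
Sum = 3 + 2 + 3 + 4 + 2 + 1 + 3 + 4 + 4 = 26.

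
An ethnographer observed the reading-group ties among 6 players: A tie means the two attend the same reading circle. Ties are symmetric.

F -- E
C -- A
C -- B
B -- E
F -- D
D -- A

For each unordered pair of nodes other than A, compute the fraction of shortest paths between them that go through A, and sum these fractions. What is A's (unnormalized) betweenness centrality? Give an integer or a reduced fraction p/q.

2

Pairs whose geodesics pass through A — C–F: 1/2; C–D: 1; B–D: 1/2.
All other pairs contribute 0.
Summing the contributions gives betweenness(A) = 2.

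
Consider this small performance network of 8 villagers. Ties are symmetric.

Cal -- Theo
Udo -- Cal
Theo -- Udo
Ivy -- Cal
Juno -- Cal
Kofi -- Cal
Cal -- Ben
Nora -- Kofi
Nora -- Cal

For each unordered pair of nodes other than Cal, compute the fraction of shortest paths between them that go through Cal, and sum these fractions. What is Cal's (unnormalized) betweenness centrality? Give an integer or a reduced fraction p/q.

Pairs whose geodesics pass through Cal — Ben–Juno: 1; Ben–Kofi: 1; Ben–Theo: 1; Ben–Ivy: 1; Ben–Udo: 1; Ben–Nora: 1; Juno–Kofi: 1; Juno–Theo: 1; Juno–Ivy: 1; Juno–Udo: 1; Juno–Nora: 1; Kofi–Theo: 1; Kofi–Ivy: 1; Kofi–Udo: 1 … (+5 more pairs).
All other pairs contribute 0.
Summing the contributions gives betweenness(Cal) = 19.

19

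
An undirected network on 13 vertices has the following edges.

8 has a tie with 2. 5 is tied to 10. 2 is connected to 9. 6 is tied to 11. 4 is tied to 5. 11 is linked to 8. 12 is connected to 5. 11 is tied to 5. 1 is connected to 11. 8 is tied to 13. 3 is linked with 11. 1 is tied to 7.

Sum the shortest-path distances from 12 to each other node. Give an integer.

36

Distances from 12: 1:3, 2:4, 3:3, 4:2, 5:1, 6:3, 7:4, 8:3, 9:5, 10:2, 11:2, 13:4.
Sum = 3 + 4 + 3 + 2 + 1 + 3 + 4 + 3 + 5 + 2 + 2 + 4 = 36.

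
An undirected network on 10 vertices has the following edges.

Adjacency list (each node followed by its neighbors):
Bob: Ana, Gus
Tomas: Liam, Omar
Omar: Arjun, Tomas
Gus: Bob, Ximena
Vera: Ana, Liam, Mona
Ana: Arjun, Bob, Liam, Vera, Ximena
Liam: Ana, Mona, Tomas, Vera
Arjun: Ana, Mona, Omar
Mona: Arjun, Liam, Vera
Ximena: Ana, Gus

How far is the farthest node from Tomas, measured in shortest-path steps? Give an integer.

Distances from Tomas: Ana:2, Arjun:2, Bob:3, Gus:4, Liam:1, Mona:2, Omar:1, Vera:2, Ximena:3.
The largest is 4 (to Gus), so the eccentricity of Tomas is 4.

4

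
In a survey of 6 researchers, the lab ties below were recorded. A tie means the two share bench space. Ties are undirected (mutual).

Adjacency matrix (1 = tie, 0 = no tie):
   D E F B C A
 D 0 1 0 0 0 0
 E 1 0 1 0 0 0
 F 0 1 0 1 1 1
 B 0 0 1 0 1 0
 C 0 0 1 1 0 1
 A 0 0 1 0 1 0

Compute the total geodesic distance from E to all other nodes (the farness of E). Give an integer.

Distances from E: A:2, B:2, C:2, D:1, F:1.
Sum = 2 + 2 + 2 + 1 + 1 = 8.

8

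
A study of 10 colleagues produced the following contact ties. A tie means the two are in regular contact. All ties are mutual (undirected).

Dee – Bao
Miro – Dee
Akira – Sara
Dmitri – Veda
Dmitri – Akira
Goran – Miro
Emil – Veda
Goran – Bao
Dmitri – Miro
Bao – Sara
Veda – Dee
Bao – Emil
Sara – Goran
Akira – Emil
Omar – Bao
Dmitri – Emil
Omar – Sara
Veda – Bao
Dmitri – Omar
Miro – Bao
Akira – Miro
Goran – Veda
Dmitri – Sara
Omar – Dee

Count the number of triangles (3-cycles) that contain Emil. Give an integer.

Emil's neighbors: Akira, Bao, Dmitri, and Veda.
Neighbor pairs that are themselves tied: Emil–Akira–Dmitri; Emil–Bao–Veda; Emil–Dmitri–Veda. Each forms one triangle with Emil, for 3 in total.

3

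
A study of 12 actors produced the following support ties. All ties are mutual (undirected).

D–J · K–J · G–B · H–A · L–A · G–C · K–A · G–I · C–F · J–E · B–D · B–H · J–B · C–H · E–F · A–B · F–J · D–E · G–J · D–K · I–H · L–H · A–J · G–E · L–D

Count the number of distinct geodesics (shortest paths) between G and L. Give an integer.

The shortest distance is 3. The length-3 paths are: G–I–H–L; G–C–H–L; G–B–H–L; G–J–D–L; G–B–D–L; G–E–D–L (and 2 more).
That gives 8 distinct shortest paths.

8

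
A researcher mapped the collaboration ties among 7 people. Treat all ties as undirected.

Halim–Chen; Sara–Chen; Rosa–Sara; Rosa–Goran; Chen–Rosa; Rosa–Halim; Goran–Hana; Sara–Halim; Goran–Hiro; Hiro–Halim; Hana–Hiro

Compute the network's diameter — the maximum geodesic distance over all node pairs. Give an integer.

Eccentricity of each node (its greatest distance to any other): Chen:3, Goran:2, Halim:2, Hana:3, Hiro:2, Rosa:2, Sara:3.
The maximum eccentricity is 3, realized for instance by the pair Hana–Sara via Hana – Hiro – Halim – Sara. So the diameter is 3.

3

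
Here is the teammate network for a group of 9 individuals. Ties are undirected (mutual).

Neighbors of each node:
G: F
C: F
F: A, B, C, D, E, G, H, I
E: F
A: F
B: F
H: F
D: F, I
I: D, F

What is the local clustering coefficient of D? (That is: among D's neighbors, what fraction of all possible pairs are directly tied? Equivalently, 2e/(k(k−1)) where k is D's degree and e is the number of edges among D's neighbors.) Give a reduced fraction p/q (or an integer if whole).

D's neighbors: F and I (k = 2).
Possible neighbor pairs: C(2,2) = 1. Edges among them: F–I → e = 1.
Clustering(D) = 1/1.

1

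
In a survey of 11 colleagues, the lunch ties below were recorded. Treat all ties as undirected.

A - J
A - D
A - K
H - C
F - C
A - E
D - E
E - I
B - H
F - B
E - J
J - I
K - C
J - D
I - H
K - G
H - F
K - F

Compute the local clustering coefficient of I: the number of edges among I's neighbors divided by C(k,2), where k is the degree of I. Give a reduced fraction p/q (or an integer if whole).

1/3

I's neighbors: E, H, and J (k = 3).
Possible neighbor pairs: C(3,2) = 3. Edges among them: E–J → e = 1.
Clustering(I) = 1/3.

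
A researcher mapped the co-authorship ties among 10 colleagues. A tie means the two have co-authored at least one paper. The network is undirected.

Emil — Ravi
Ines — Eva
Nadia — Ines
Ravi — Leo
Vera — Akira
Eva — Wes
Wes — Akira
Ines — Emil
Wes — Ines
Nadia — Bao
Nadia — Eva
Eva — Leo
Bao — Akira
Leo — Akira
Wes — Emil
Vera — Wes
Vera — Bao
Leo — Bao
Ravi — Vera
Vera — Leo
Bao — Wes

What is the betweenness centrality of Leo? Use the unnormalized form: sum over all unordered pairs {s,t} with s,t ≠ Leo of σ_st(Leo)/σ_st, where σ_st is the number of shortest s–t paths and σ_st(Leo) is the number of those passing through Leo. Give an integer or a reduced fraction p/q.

Pairs whose geodesics pass through Leo — Ravi–Bao: 1/2; Ravi–Nadia: 2/4; Ravi–Akira: 1/2; Ravi–Eva: 1; Bao–Eva: 1/3; Vera–Eva: 1/2; Akira–Eva: 1/2.
All other pairs contribute 0.
Summing the contributions gives betweenness(Leo) = 23/6.

23/6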